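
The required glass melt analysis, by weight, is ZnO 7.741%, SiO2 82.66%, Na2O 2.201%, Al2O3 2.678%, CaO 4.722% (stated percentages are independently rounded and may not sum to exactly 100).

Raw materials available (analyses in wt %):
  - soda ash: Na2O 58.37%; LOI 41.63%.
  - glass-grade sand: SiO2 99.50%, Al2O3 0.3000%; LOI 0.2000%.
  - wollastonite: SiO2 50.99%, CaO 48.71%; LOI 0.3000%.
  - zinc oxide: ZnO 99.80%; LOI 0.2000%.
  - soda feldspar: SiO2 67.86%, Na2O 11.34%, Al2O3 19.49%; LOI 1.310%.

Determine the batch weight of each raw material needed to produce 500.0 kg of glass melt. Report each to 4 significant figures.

All arithmetic holds exact precision from first step to last. Values along the way are printed, with 4-significant-figure rounding, across the worked steps. Exactly one rounding is applied to every reported value — derived quantities are computed at full float precision (the totals, yield, net glass mass, ignition loss, the five compositions) from the batch weights per 500.0 kg of glass as quoted within the problem or answer text.
Oxide-by-oxide targets in 500.0 kg glass melt:
  ZnO: 7.741% × 500.0 = 38.70 kg
  SiO2: 82.66% × 500.0 = 413.3 kg
  Na2O: 2.201% × 500.0 = 11.00 kg
  Al2O3: 2.678% × 500.0 = 13.39 kg
  CaO: 4.722% × 500.0 = 23.61 kg
Checking each oxide sum applying the batch weights above, on the stated basis (delivered sums recover each target up to rounding of the answer):
  ZnO: 38.78·0.9980 = 38.70 kg (target 38.70 kg)
  SiO2: 347.3·0.9950 + 48.47·0.5099 + 63.36·0.6786 = 413.3 kg (target 413.3 kg)
  Na2O: 6.545·0.5837 + 63.36·0.1134 = 11.01 kg (target 11.00 kg)
  Al2O3: 347.3·0.003000 + 63.36·0.1949 = 13.39 kg (target 13.39 kg)
  CaO: 48.47·0.4871 = 23.61 kg (target 23.61 kg)
Glass-mass bookkeeping: total batch − LOI = 500.0 kg (summing oxide targets gives 500.0 kg; against the stated basis, 500.0 kg — differing by rounding only).
Total batch = Σ batch = 504.5 kg; the LOI term Σ batch·LOI equals 4.472 kg; yield, glass over the total, = 99.11%.

Batch per 500.0 kg glass melt:
  soda ash: 6.545 kg
  glass-grade sand: 347.3 kg
  wollastonite: 48.47 kg
  zinc oxide: 38.78 kg
  soda feldspar: 63.36 kg
Total batch = 504.5 kg; LOI loss = 4.472 kg; yield = 99.11%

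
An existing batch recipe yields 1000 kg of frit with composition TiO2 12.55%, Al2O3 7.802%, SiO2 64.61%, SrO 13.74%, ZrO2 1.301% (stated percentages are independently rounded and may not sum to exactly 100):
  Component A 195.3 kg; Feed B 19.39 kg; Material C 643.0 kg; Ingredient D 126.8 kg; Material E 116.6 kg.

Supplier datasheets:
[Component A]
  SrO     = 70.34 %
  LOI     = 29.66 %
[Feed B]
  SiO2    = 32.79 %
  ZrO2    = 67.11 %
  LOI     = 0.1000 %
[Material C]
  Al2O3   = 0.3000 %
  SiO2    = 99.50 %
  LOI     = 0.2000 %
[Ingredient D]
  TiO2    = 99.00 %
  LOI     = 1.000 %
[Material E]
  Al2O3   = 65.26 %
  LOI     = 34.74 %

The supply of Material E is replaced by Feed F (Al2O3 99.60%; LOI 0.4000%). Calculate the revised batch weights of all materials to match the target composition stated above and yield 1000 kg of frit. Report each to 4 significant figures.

In-progress results are shown, rounded to four significant digits, across the worked steps — each numeric step maintains exact precision through every step. A single rounding yields each reported result. The derived quantities (five oxide percentages, LOI, yield, the totals, net glass mass) are recomputed starting from the weights per 1000 kg of glass in exact precision precisely as stated by question or answer.
Target oxide masses per 1000 kg frit:
  TiO2: 12.55% × 1000 = 125.5 kg
  Al2O3: 7.802% × 1000 = 78.02 kg
  SiO2: 64.61% × 1000 = 646.1 kg
  SrO: 13.74% × 1000 = 137.4 kg
  ZrO2: 1.301% × 1000 = 13.01 kg
Sums-versus-targets review using the reported weights, on the stated basis (summed amounts equal target values given rounding of the digits):
  TiO2: 126.8·0.9900 = 125.5 kg (target 125.5 kg)
  Al2O3: 643.0·0.003000 + 76.40·0.9960 = 78.02 kg (target 78.02 kg)
  SiO2: 19.39·0.3279 + 643.0·0.9950 = 646.1 kg (target 646.1 kg)
  SrO: 195.3·0.7034 = 137.4 kg (target 137.4 kg)
  ZrO2: 19.39·0.6711 = 13.01 kg (target 13.01 kg)
Glass-mass sanity pass: total charge less LOI = 1000 kg (oxide target masses add up to 1000 kg; the stated basis being 1000 kg — any gap is answer rounding).
Batch total: Σ batch = 1061 kg; Σ batch·LOI gives LOI loss = 60.80 kg; yield = glass ÷ total batch = 94.27%.

Revised batch per 1000 kg frit:
  Component A: 195.3 kg
  Feed B: 19.39 kg
  Material C: 643.0 kg
  Ingredient D: 126.8 kg
  Feed F: 76.40 kg
Total batch = 1061 kg; LOI loss = 60.80 kg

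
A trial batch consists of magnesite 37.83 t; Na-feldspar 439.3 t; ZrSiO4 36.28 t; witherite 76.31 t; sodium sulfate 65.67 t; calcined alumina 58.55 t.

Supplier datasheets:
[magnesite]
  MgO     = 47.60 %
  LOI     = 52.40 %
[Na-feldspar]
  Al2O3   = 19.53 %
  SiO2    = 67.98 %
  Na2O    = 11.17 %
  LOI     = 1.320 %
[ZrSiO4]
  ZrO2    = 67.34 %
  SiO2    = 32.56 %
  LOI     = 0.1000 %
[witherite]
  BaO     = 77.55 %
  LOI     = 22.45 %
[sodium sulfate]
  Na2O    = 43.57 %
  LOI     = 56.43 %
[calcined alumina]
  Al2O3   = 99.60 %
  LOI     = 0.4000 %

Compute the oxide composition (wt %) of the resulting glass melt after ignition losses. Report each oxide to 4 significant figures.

Full precision is carried from first step to last; mid-chain values are displayed, with 4-significant-digit rounding, as written; every reported figure is rounded a single time — derived quantities are recomputed from the weighed amounts for 633.9 t of glass in exact precision (the totals, the six compositions, LOI, net glass mass, the yield), precisely as stated by the problem or answer text.
What the batch supplies per oxide:
  ZrO2: 36.28·0.6734 = 24.43 t
  Al2O3: 439.3·0.1953 + 58.55·0.9960 = 144.1 t
  BaO: 76.31·0.7755 = 59.18 t
  MgO: 37.83·0.4760 = 18.01 t
  SiO2: 439.3·0.6798 + 36.28·0.3256 = 310.4 t
  Na2O: 439.3·0.1117 + 65.67·0.4357 = 77.68 t
LOI: 37.83·0.5240 + 439.3·0.01320 + 36.28·0.001000 + 76.31·0.2245 + 65.67·0.5643 + 58.55·0.004000 = 80.08 t
Glass = total batch minus LOI = 713.9 − 80.08 = 633.9 t (consistent with Σ oxide mass)
each wt % is 100 × oxide ÷ glass

Glass mass = 633.9 t (batch 713.9 − LOI 80.08).
Composition: ZrO2 3.854%, Al2O3 22.74%, BaO 9.336%, MgO 2.841%, SiO2 48.98%, Na2O 12.26%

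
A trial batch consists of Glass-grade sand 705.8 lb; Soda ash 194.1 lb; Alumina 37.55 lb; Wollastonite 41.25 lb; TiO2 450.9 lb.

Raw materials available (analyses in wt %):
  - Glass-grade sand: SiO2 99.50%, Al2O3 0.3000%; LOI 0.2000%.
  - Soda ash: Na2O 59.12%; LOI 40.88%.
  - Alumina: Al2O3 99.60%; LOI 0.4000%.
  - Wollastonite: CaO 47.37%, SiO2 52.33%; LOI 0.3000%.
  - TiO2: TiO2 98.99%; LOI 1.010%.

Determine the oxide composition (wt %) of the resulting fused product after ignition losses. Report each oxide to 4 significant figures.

The intermediate values are printed rounded to four significant figures within the worked lines — every computation maintains exact precision in every operation — every reported value receives exactly one rounding. All derived quantities are carried using the weight values at 1344 lb of glass in full precision (totals, five oxide percentages, glass mass, LOI, the yield), as set out in question or answer.
Oxide masses out of the charge:
  CaO: 41.25·0.4737 = 19.54 lb
  TiO2: 450.9·0.9899 = 446.3 lb
  Na2O: 194.1·0.5912 = 114.8 lb
  SiO2: 705.8·0.9950 + 41.25·0.5233 = 723.9 lb
  Al2O3: 705.8·0.003000 + 37.55·0.9960 = 39.52 lb
LOI: 705.8·0.002000 + 194.1·0.4088 + 37.55·0.004000 + 41.25·0.003000 + 450.9·0.01010 = 85.59 lb
Glass mass = batch − LOI = 1430 − 85.59 = 1344 lb (the oxide masses sum to this)
wt % = 100 × oxide mass / glass mass

Glass mass = 1344 lb (batch 1430 − LOI 85.59).
Composition: CaO 1.454%, TiO2 33.21%, Na2O 8.538%, SiO2 53.86%, Al2O3 2.940%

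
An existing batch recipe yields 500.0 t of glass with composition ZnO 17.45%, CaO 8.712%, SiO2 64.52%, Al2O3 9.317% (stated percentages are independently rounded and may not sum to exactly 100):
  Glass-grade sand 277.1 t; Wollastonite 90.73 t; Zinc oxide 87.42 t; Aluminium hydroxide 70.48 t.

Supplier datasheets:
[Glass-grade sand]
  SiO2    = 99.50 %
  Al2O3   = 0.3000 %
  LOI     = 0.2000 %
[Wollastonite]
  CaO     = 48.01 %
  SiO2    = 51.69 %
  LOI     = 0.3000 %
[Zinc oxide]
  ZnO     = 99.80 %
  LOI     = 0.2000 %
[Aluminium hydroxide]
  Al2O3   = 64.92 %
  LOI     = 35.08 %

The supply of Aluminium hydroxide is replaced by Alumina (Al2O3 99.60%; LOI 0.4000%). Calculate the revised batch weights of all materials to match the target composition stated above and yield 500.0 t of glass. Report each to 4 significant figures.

Revised batch per 500.0 t glass:
  Glass-grade sand: 277.1 t
  Wollastonite: 90.73 t
  Zinc oxide: 87.42 t
  Alumina: 45.94 t
Total batch = 501.2 t; LOI loss = 1.185 t

In-progress results are shown (rounded to four significant digits) at each printed step; the working math maintains full precision end to end; exactly one rounding lands on every reported result. All derived quantities (yield, the four compositions, totals, LOI, glass mass) are recomputed from the weighed amounts at 500.0 t of glass at exact precision precisely as stated by either problem or answer.
Target masses of each oxide per 500.0 t glass:
  ZnO: 17.45% × 500.0 = 87.25 t
  CaO: 8.712% × 500.0 = 43.56 t
  SiO2: 64.52% × 500.0 = 322.6 t
  Al2O3: 9.317% × 500.0 = 46.58 t
Sums-versus-targets review with the batch weights as given, for the quoted basis mass (target by target, the sums agree within answer rounding):
  ZnO: 87.42·0.9980 = 87.25 t (target 87.25 t)
  CaO: 90.73·0.4801 = 43.56 t (target 43.56 t)
  SiO2: 277.1·0.9950 + 90.73·0.5169 = 322.6 t (target 322.6 t)
  Al2O3: 277.1·0.003000 + 45.94·0.9960 = 46.59 t (target 46.58 t)
Auditing the glass mass value: batch Σ − ignition loss = 500.0 t (oxide target masses add up to 500.0 t; versus the stated basis of 500.0 t — a pure rounding effect).
Adding the batch up: Σ batch = 501.2 t; LOI removed, Σ of batch·LOI: 1.185 t; the yield ratio, glass ÷ batch: 99.76%.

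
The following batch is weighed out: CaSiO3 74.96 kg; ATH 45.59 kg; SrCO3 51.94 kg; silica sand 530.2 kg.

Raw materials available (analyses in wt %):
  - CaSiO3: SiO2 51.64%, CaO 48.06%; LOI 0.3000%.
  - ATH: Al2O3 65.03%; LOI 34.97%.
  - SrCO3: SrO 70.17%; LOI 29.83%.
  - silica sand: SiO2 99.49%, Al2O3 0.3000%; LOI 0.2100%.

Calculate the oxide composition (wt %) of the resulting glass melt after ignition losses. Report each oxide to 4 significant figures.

Every computation carries full precision all the way through — working values are displayed, rounded to four significant digits, across the worked steps; every reported result is rounded just once — the derived quantities, including four oxide percentages, the yield, ignition loss, glass mass, totals, are computed from the weighed amounts at 669.9 kg of glass in exact precision as quoted within question or answer.
What the batch supplies per oxide:
  SiO2: 74.96·0.5164 + 530.2·0.9949 = 566.2 kg
  Al2O3: 45.59·0.6503 + 530.2·0.003000 = 31.24 kg
  CaO: 74.96·0.4806 = 36.03 kg
  SrO: 51.94·0.7017 = 36.45 kg
LOI: 74.96·0.003000 + 45.59·0.3497 + 51.94·0.2983 + 530.2·0.002100 = 32.77 kg
Glass mass = batch − LOI = 702.7 − 32.77 = 669.9 kg (matching Σ of the oxides)
percent share: oxide ÷ glass, ×100

Glass mass = 669.9 kg (batch 702.7 − LOI 32.77).
Composition: SiO2 84.52%, Al2O3 4.663%, CaO 5.378%, SrO 5.440%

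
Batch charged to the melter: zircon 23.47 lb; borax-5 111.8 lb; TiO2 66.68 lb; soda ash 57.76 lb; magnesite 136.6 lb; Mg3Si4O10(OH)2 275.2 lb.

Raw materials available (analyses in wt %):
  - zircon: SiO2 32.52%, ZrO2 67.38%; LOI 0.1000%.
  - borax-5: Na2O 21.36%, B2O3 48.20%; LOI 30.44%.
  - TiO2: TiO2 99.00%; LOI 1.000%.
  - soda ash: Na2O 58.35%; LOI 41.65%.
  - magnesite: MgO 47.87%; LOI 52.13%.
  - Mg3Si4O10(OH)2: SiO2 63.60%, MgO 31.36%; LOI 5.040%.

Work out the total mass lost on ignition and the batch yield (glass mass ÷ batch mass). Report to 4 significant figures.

Full float precision is carried in all steps. Intermediates are printed with 4-significant-figure rounding within the worked lines; exactly one rounding lands on each reported value. All derived quantities, which include the six compositions, glass mass, ignition loss, the yield, the totals, are re-derived at full precision, as they appear in either problem or answer, from the batch weights for 527.7 lb of glass.
Loss on ignition, line by line:
  zircon: 23.47 × 0.001000 = 0.02347 lb
  borax-5: 111.8 × 0.3044 = 34.03 lb
  TiO2: 66.68 × 0.01000 = 0.6668 lb
  soda ash: 57.76 × 0.4165 = 24.06 lb
  magnesite: 136.6 × 0.5213 = 71.21 lb
  Mg3Si4O10(OH)2: 275.2 × 0.05040 = 13.87 lb
Total LOI = 143.9 lb
Glass = batch − LOI = 671.5 − 143.9 = 527.7 lb

LOI loss = 143.9 lb; glass = 527.7 lb; yield = 78.58%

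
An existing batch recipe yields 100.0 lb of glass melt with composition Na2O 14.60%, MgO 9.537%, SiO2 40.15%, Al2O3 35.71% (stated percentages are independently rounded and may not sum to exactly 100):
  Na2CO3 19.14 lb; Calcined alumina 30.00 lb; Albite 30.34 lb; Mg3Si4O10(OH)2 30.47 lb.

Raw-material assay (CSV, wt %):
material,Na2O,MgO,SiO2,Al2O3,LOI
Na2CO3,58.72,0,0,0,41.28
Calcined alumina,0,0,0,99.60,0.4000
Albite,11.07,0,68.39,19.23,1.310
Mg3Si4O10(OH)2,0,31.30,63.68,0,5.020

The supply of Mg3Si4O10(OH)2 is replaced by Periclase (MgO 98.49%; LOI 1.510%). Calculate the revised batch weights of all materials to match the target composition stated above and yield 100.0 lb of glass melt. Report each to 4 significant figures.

Revised batch per 100.0 lb glass melt:
  Na2CO3: 13.80 lb
  Calcined alumina: 24.52 lb
  Albite: 58.71 lb
  Periclase: 9.683 lb
Total batch = 106.7 lb; LOI loss = 6.710 lb

Every computation keeps exact precision at every stage. Mid-chain values are displayed, rounded to four significant figures, on the page; exactly one rounding goes into every reported figure. All derived quantities (the four compositions, totals, glass mass, yield, ignition loss) are re-derived at full precision from the batch weights at 100.0 lb of glass, exactly as printed in either problem or answer.
Target masses of each oxide per 100.0 lb glass melt:
  Na2O: 14.60% × 100.0 = 14.60 lb
  MgO: 9.537% × 100.0 = 9.537 lb
  SiO2: 40.15% × 100.0 = 40.15 lb
  Al2O3: 35.71% × 100.0 = 35.71 lb
Balance tally, oxide-wise, with the batch weights as given, per the basis as stated (summed amounts equal target values net of answer rounding effects):
  Na2O: 13.80·0.5872 + 58.71·0.1107 = 14.60 lb (target 14.60 lb)
  MgO: 9.683·0.9849 = 9.537 lb (target 9.537 lb)
  SiO2: 58.71·0.6839 = 40.15 lb (target 40.15 lb)
  Al2O3: 24.52·0.9960 + 58.71·0.1923 = 35.71 lb (target 35.71 lb)
Mass balance on the glass: batch total minus LOI = 100.0 lb (oxide target masses add up to 100.0 lb; stated basis 100.0 lb — a pure rounding effect).
Whole-batch sum: Σ batch = 106.7 lb; LOI loss = Σ batch·LOI = 6.710 lb; yield, glass over the total, = 93.71%.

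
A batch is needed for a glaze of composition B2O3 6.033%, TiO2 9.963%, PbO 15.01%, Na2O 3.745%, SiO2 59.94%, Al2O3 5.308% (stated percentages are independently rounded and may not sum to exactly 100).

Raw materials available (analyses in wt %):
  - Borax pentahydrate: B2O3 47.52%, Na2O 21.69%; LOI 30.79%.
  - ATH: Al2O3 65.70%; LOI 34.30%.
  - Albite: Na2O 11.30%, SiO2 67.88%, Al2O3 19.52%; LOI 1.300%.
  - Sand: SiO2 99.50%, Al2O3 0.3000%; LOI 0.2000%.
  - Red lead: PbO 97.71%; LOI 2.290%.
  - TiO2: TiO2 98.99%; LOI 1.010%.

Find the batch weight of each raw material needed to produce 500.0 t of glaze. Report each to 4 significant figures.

Intermediates are displayed rounded to four significant figures between the steps; the whole derivation maintains exact precision at every stage — every reported number undergoes a single rounding — the derived quantities are computed starting from the weights on 500.0 t of glass in full float precision (yield, the six compositions, glass mass, ignition loss, the totals) precisely as stated by the question or the answer.
Target oxide masses per 500.0 t glaze:
  B2O3: 6.033% × 500.0 = 30.16 t
  TiO2: 9.963% × 500.0 = 49.82 t
  PbO: 15.01% × 500.0 = 75.05 t
  Na2O: 3.745% × 500.0 = 18.73 t
  SiO2: 59.94% × 500.0 = 299.7 t
  Al2O3: 5.308% × 500.0 = 26.54 t
Verifying the oxide balance given the weights on record, per the basis as stated (target by target, the sums agree net of answer rounding effects):
  B2O3: 63.48·0.4752 = 30.17 t (target 30.16 t)
  TiO2: 50.32·0.9899 = 49.81 t (target 49.82 t)
  PbO: 76.81·0.9771 = 75.05 t (target 75.05 t)
  Na2O: 63.48·0.2169 + 43.86·0.1130 = 18.72 t (target 18.73 t)
  SiO2: 43.86·0.6788 + 271.3·0.9950 = 299.7 t (target 299.7 t)
  Al2O3: 26.12·0.6570 + 43.86·0.1952 + 271.3·0.003000 = 26.54 t (target 26.54 t)
Glass mass check: batch Σ − ignition loss = 500.0 t (targets for the oxides total 500.0 t; against the stated basis, 500.0 t — any gap is answer rounding).
Total batch = Σ batch = 531.9 t; ignition loss, Σ(batch × LOI) = 31.88 t; as yield: glass ÷ batch → 94.01%.

Batch per 500.0 t glaze:
  Borax pentahydrate: 63.48 t
  ATH: 26.12 t
  Albite: 43.86 t
  Sand: 271.3 t
  Red lead: 76.81 t
  TiO2: 50.32 t
Total batch = 531.9 t; LOI loss = 31.88 t; yield = 94.01%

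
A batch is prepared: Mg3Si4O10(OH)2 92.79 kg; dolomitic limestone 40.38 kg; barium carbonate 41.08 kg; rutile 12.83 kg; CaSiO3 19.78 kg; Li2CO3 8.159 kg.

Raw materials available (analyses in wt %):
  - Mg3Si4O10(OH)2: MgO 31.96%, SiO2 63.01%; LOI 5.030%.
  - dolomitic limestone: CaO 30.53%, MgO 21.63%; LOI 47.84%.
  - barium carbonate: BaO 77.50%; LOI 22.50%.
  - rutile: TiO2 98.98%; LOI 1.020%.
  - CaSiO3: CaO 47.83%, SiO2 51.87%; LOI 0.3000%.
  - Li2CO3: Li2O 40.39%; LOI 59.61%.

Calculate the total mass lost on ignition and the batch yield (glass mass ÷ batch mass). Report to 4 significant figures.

LOI loss = 38.28 kg; glass = 176.7 kg; yield = 82.20%

Each numeric step maintains full precision all the way through — values along the way are shown rounded to four significant digits between the steps; every reported figure carries a single rounding; all derived quantities (totals, yield, net glass mass, ignition loss, the six compositions) are computed at exact precision from the batch weights per 176.7 kg of glass as set out in the question or the answer.
Per-material ignition loss:
  Mg3Si4O10(OH)2: 92.79 × 0.05030 = 4.667 kg
  dolomitic limestone: 40.38 × 0.4784 = 19.32 kg
  barium carbonate: 41.08 × 0.2250 = 9.243 kg
  rutile: 12.83 × 0.01020 = 0.1309 kg
  CaSiO3: 19.78 × 0.003000 = 0.05934 kg
  Li2CO3: 8.159 × 0.5961 = 4.864 kg
Total LOI = 38.28 kg
Glass = batch − LOI = 215.0 − 38.28 = 176.7 kg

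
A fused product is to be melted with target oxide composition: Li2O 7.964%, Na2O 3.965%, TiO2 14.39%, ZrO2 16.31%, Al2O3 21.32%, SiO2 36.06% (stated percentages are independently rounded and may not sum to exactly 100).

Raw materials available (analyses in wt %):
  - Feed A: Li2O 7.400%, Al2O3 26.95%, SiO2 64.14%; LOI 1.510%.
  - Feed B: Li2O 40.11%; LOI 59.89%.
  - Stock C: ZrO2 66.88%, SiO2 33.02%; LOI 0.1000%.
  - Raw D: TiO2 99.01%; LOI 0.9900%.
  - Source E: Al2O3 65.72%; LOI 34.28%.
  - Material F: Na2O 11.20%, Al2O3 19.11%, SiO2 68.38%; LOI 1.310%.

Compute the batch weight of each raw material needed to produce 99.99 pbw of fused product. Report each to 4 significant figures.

Batch per 99.99 pbw fused product:
  Feed A: 5.923 pbw
  Feed B: 18.76 pbw
  Stock C: 24.38 pbw
  Raw D: 14.53 pbw
  Source E: 19.72 pbw
  Material F: 35.40 pbw
Total batch = 118.7 pbw; LOI loss = 18.72 pbw; yield = 84.23%

Every computation holds full float precision through the solve — rounding to four significant digits governs every mid-chain value as shown. A single rounding produces every reported result; derived quantities are carried at full float precision (the totals, ignition loss, the yield, the six compositions, glass mass) starting from the weights at 99.99 pbw of glass, exactly as shown in the question or the answer.
The oxide mass targets at 99.99 pbw fused product:
  Li2O: 7.964% × 99.99 = 7.963 pbw
  Na2O: 3.965% × 99.99 = 3.965 pbw
  TiO2: 14.39% × 99.99 = 14.39 pbw
  ZrO2: 16.31% × 99.99 = 16.31 pbw
  Al2O3: 21.32% × 99.99 = 21.32 pbw
  SiO2: 36.06% × 99.99 = 36.06 pbw
Sums-versus-targets review from the weights as reported, against the basis in use (target by target, the sums agree given rounding of the digits):
  Li2O: 5.923·0.07400 + 18.76·0.4011 = 7.963 pbw (target 7.963 pbw)
  Na2O: 35.40·0.1120 = 3.965 pbw (target 3.965 pbw)
  TiO2: 14.53·0.9901 = 14.39 pbw (target 14.39 pbw)
  ZrO2: 24.38·0.6688 = 16.31 pbw (target 16.31 pbw)
  Al2O3: 5.923·0.2695 + 19.72·0.6572 + 35.40·0.1911 = 21.32 pbw (target 21.32 pbw)
  SiO2: 5.923·0.6414 + 24.38·0.3302 + 35.40·0.6838 = 36.06 pbw (target 36.06 pbw)
Mass balance on the glass: total charge less LOI = 100.0 pbw (per-oxide target masses sum to 100.0 pbw; stated basis 99.99 pbw — gaps are rounding artifacts).
Adding the batch up: Σ batch = 118.7 pbw; the LOI term Σ batch·LOI equals 18.72 pbw; yield: glass divided by total = 84.23%.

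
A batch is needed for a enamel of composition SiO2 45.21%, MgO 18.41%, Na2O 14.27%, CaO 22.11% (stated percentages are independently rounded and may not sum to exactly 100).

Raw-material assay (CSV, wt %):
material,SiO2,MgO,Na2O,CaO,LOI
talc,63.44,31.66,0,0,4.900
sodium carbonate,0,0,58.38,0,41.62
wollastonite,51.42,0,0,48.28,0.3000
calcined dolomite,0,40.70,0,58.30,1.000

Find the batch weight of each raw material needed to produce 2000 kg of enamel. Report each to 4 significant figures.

Batch per 2000 kg enamel:
  talc: 890.4 kg
  sodium carbonate: 488.9 kg
  wollastonite: 659.9 kg
  calcined dolomite: 212.0 kg
Total batch = 2251 kg; LOI loss = 251.2 kg; yield = 88.84%

All arithmetic carries full precision at all times — values along the way are shown rounded to four significant digits in the working; a single rounding finalizes every reported number. Derived quantities (the yield, LOI, the four compositions, the totals, glass mass) are computed in full precision from the batch weights at 2000 kg of glass, as quoted within question or answer.
The oxide mass targets at 2000 kg enamel:
  SiO2: 45.21% × 2000 = 904.2 kg
  MgO: 18.41% × 2000 = 368.2 kg
  Na2O: 14.27% × 2000 = 285.4 kg
  CaO: 22.11% × 2000 = 442.2 kg
Sums-versus-targets review with the batch weights as given, versus the basis set out (every target is met by its sum up to rounding of the answer):
  SiO2: 890.4·0.6344 + 659.9·0.5142 = 904.2 kg (target 904.2 kg)
  MgO: 890.4·0.3166 + 212.0·0.4070 = 368.2 kg (target 368.2 kg)
  Na2O: 488.9·0.5838 = 285.4 kg (target 285.4 kg)
  CaO: 659.9·0.4828 + 212.0·0.5830 = 442.2 kg (target 442.2 kg)
Glass-mass closure: the batch minus its LOI: 2000 kg (oxide target masses add up to 2000 kg; against the stated basis, 2000 kg — rounding explains the deltas).
Summing the batch: Σ batch = 2251 kg; Σ batch·LOI gives LOI loss = 251.2 kg; as yield: glass ÷ batch → 88.84%.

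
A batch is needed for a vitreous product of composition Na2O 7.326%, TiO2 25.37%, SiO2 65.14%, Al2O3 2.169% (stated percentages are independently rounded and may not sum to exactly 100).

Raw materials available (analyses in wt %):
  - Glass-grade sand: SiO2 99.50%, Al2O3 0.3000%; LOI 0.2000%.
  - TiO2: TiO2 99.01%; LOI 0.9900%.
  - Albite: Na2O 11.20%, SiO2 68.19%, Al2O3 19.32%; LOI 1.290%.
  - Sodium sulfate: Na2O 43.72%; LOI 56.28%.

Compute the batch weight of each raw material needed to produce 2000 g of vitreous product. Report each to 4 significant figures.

The whole derivation holds exact precision from start to finish. Working values are displayed, rounded to 4 significant figures, in the printout; every reported result includes exactly one rounding. All derived quantities, including the totals, glass mass, the yield, four oxide percentages, ignition loss, are carried using the weight values at 2000 g of glass in full precision, exactly as shown in the problem or the answer.
Oxide-by-oxide targets in 2000 g vitreous product:
  Na2O: 7.326% × 2000 = 146.5 g
  TiO2: 25.37% × 2000 = 507.4 g
  SiO2: 65.14% × 2000 = 1303 g
  Al2O3: 2.169% × 2000 = 43.38 g
Sums-versus-targets review working from each reported weight, against the basis in use (sums match the target masses exact up to rounding of places):
  Na2O: 206.4·0.1120 + 282.3·0.4372 = 146.5 g (target 146.5 g)
  TiO2: 512.5·0.9901 = 507.4 g (target 507.4 g)
  SiO2: 1168·0.9950 + 206.4·0.6819 = 1303 g (target 1303 g)
  Al2O3: 1168·0.003000 + 206.4·0.1932 = 43.38 g (target 43.38 g)
The glass-mass cross-check: whole batch net of LOI = 2000 g (summing oxide targets gives 2000 g; basis as stated: 2000 g — gaps are rounding artifacts).
Total batch = Σ batch = 2169 g; LOI loss = Σ batch·LOI = 169.0 g; as yield: glass ÷ batch → 92.21%.

Batch per 2000 g vitreous product:
  Glass-grade sand: 1168 g
  TiO2: 512.5 g
  Albite: 206.4 g
  Sodium sulfate: 282.3 g
Total batch = 2169 g; LOI loss = 169.0 g; yield = 92.21%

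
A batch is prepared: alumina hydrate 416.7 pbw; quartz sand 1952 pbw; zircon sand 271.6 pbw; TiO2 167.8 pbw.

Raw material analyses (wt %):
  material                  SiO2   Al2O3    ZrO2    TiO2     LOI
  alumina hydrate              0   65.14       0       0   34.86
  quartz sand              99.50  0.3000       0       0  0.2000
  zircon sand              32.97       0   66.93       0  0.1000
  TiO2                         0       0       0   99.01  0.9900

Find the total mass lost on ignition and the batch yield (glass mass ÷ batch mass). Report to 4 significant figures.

LOI loss = 151.1 pbw; glass = 2657 pbw; yield = 94.62%

Working values are displayed rounded to four significant digits between the steps; every computation runs at exact precision from first step to last — each reported number is rounded once only — the derived quantities, including totals, the yield, ignition loss, the four compositions, glass mass, are recomputed using the weight values for 2657 pbw of glass in full precision as they appear in the problem or answer text.
LOI of each material in turn:
  alumina hydrate: 416.7 × 0.3486 = 145.3 pbw
  quartz sand: 1952 × 0.002000 = 3.904 pbw
  zircon sand: 271.6 × 0.001000 = 0.2716 pbw
  TiO2: 167.8 × 0.009900 = 1.661 pbw
Total LOI = 151.1 pbw
Glass = batch − LOI = 2808 − 151.1 = 2657 pbw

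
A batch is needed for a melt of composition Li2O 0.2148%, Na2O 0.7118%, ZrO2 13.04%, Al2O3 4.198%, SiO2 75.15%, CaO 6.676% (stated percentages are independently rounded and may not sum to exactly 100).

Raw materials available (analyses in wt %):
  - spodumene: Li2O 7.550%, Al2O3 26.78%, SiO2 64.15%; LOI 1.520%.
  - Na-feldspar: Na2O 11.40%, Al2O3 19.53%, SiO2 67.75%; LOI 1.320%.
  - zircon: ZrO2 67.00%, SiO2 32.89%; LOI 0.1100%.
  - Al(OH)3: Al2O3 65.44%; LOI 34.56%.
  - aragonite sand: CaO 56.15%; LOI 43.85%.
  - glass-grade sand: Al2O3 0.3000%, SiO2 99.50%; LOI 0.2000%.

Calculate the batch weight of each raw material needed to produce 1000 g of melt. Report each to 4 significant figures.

All arithmetic holds exact precision throughout; working values are displayed (rounded to 4 significant digits) across the worked steps. Each reported number takes a single rounding — derived quantities are recomputed in full float precision (net glass mass, yield, ignition loss, the six compositions, the totals) using the weight values on 1000 g of glass, as quoted within the question or the answer.
Oxide-by-oxide targets in 1000 g melt:
  Li2O: 0.2148% × 1000 = 2.148 g
  Na2O: 0.7118% × 1000 = 7.118 g
  ZrO2: 13.04% × 1000 = 130.4 g
  Al2O3: 4.198% × 1000 = 41.98 g
  SiO2: 75.15% × 1000 = 751.5 g
  CaO: 6.676% × 1000 = 66.76 g
Balance tally, oxide-wise, applying the batch weights above, relative to the basis at hand (sums match the target masses once rounding is allowed for):
  Li2O: 28.45·0.07550 = 2.148 g (target 2.148 g)
  Na2O: 62.44·0.1140 = 7.118 g (target 7.118 g)
  ZrO2: 194.6·0.6700 = 130.4 g (target 130.4 g)
  Al2O3: 28.45·0.2678 + 62.44·0.1953 + 30.98·0.6544 + 630.1·0.003000 = 41.98 g (target 41.98 g)
  SiO2: 28.45·0.6415 + 62.44·0.6775 + 194.6·0.3289 + 630.1·0.9950 = 751.5 g (target 751.5 g)
  CaO: 118.9·0.5615 = 66.76 g (target 66.76 g)
Mass balance on the glass: batch Σ − ignition loss = 999.9 g (targets for the oxides total 999.9 g; with the basis standing at 1000 g — any gap is answer rounding).
Summing the batch: Σ batch = 1065 g; ignition loss, Σ(batch × LOI) = 65.58 g; yield, glass over the total, = 93.85%.

Batch per 1000 g melt:
  spodumene: 28.45 g
  Na-feldspar: 62.44 g
  zircon: 194.6 g
  Al(OH)3: 30.98 g
  aragonite sand: 118.9 g
  glass-grade sand: 630.1 g
Total batch = 1065 g; LOI loss = 65.58 g; yield = 93.85%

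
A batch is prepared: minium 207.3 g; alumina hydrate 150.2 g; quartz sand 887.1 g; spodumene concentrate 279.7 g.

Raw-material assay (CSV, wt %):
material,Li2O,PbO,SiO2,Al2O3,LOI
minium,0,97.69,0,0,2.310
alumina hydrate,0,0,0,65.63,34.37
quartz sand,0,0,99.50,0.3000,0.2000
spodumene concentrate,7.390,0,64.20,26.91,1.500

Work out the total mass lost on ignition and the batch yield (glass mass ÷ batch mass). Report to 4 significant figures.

Full precision is maintained from start to finish — rounding to four significant digits applies to every working value as shown. Every reported result receives exactly one rounding; the derived quantities (four oxide percentages, the yield, LOI, the totals, net glass mass) are carried starting from the weights on 1462 g of glass in full precision, as quoted within problem or answer.
Ignition loss by material:
  minium: 207.3 × 0.02310 = 4.789 g
  alumina hydrate: 150.2 × 0.3437 = 51.62 g
  quartz sand: 887.1 × 0.002000 = 1.774 g
  spodumene concentrate: 279.7 × 0.01500 = 4.196 g
Total LOI = 62.38 g
Glass = batch − LOI = 1524 − 62.38 = 1462 g

LOI loss = 62.38 g; glass = 1462 g; yield = 95.91%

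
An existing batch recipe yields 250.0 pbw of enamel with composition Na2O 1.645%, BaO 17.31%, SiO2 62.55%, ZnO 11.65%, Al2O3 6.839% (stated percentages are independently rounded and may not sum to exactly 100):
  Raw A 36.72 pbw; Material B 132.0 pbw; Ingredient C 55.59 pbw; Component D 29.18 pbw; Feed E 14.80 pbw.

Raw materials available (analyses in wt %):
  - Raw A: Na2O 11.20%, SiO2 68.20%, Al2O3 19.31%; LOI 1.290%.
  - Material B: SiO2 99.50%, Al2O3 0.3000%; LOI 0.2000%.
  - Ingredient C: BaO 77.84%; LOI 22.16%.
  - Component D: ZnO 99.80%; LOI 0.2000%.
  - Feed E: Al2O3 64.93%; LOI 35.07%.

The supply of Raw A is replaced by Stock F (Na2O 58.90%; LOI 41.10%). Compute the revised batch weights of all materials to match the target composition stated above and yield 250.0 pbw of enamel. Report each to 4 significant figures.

Working values are printed rounded to four significant digits in the working — all arithmetic carries exact precision from first step to last — each reported value is rounded exactly once; all derived quantities are carried from the weighed amounts per 250.0 pbw of glass at exact precision (totals, the yield, LOI, glass mass, the five compositions) exactly as shown in the problem or answer text.
The oxide mass targets at 250.0 pbw enamel:
  Na2O: 1.645% × 250.0 = 4.112 pbw
  BaO: 17.31% × 250.0 = 43.28 pbw
  SiO2: 62.55% × 250.0 = 156.4 pbw
  ZnO: 11.65% × 250.0 = 29.12 pbw
  Al2O3: 6.839% × 250.0 = 17.10 pbw
A balance pass over the oxides, per the reported batch figures, on the stated basis (each sum matches its target mass given rounding of the digits):
  Na2O: 6.982·0.5890 = 4.112 pbw (target 4.112 pbw)
  BaO: 55.59·0.7784 = 43.27 pbw (target 43.28 pbw)
  SiO2: 157.2·0.9950 = 156.4 pbw (target 156.4 pbw)
  ZnO: 29.18·0.9980 = 29.12 pbw (target 29.12 pbw)
  Al2O3: 157.2·0.003000 + 25.61·0.6493 = 17.10 pbw (target 17.10 pbw)
Glass mass check: the batch minus its LOI: 250.0 pbw (targets for the oxides total 250.0 pbw; against the stated basis, 250.0 pbw — gaps are rounding artifacts).
Summing the batch: Σ batch = 274.6 pbw; LOI loss = Σ batch·LOI = 24.54 pbw; yield = glass ÷ total batch = 91.06%.

Revised batch per 250.0 pbw enamel:
  Stock F: 6.982 pbw
  Material B: 157.2 pbw
  Ingredient C: 55.59 pbw
  Component D: 29.18 pbw
  Feed E: 25.61 pbw
Total batch = 274.6 pbw; LOI loss = 24.54 pbw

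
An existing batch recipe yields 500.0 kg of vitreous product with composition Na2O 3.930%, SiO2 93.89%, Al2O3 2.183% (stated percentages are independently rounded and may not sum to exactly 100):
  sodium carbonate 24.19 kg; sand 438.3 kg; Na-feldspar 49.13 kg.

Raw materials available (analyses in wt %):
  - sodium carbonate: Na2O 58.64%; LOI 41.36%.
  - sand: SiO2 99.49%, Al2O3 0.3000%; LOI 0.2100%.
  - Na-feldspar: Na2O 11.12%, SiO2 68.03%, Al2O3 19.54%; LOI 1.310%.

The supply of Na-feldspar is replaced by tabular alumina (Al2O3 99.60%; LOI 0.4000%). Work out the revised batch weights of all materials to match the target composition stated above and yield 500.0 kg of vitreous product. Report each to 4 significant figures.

Revised batch per 500.0 kg vitreous product:
  sodium carbonate: 33.51 kg
  sand: 471.9 kg
  tabular alumina: 9.538 kg
Total batch = 514.9 kg; LOI loss = 14.89 kg

Mid-chain values are displayed rounded off to 4 significant digits alongside each step. Full precision is held end to end; each reported value is rounded only once. The derived quantities are carried in full precision (yield, totals, the three compositions, glass mass, ignition loss) from the weighed amounts for 500.0 kg of glass as given in the question or the answer.
Per-oxide target masses for 500.0 kg vitreous product:
  Na2O: 3.930% × 500.0 = 19.65 kg
  SiO2: 93.89% × 500.0 = 469.4 kg
  Al2O3: 2.183% × 500.0 = 10.92 kg
Sums-versus-targets review with the batch weights as given, versus the basis set out (sum by sum, the targets are met modulo rounding of the values):
  Na2O: 33.51·0.5864 = 19.65 kg (target 19.65 kg)
  SiO2: 471.9·0.9949 = 469.5 kg (target 469.4 kg)
  Al2O3: 471.9·0.003000 + 9.538·0.9960 = 10.92 kg (target 10.92 kg)
Mass balance on the glass: whole batch net of LOI = 500.1 kg (oxide target masses add up to 500.0 kg; stated basis 500.0 kg — deltas are rounding alone).
Adding the batch up: Σ batch = 514.9 kg; loss to ignition Σ batch·LOI = 14.89 kg; yield: glass divided by total = 97.11%.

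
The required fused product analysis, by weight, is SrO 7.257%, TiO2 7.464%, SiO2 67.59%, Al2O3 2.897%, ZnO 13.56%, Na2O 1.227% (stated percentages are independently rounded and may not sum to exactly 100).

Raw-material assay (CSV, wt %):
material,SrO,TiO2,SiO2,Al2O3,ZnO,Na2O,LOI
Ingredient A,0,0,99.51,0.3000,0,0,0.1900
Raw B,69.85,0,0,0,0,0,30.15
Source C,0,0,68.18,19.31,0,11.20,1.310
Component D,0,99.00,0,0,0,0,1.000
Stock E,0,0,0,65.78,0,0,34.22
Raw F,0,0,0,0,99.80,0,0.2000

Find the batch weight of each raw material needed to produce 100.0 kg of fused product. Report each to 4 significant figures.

Batch per 100.0 kg fused product:
  Ingredient A: 60.42 kg
  Raw B: 10.39 kg
  Source C: 10.96 kg
  Component D: 7.539 kg
  Stock E: 0.9125 kg
  Raw F: 13.59 kg
Total batch = 103.8 kg; LOI loss = 3.806 kg; yield = 96.33%

The working math maintains full float precision at every stage; in-progress results appear, rounded to 4 significant digits, across the worked steps — every reported number receives exactly one rounding — all derived quantities are recomputed starting from the weights per 100.0 kg of glass at full precision (totals, the yield, the six compositions, glass mass, ignition loss) as written in the problem or the answer.
Target masses of each oxide per 100.0 kg fused product:
  SrO: 7.257% × 100.0 = 7.257 kg
  TiO2: 7.464% × 100.0 = 7.464 kg
  SiO2: 67.59% × 100.0 = 67.59 kg
  Al2O3: 2.897% × 100.0 = 2.897 kg
  ZnO: 13.56% × 100.0 = 13.56 kg
  Na2O: 1.227% × 100.0 = 1.227 kg
Balance tally, oxide-wise, from the weights as reported, against the basis in use (delivered sums recover each target once rounding is allowed for):
  SrO: 10.39·0.6985 = 7.257 kg (target 7.257 kg)
  TiO2: 7.539·0.9900 = 7.464 kg (target 7.464 kg)
  SiO2: 60.42·0.9951 + 10.96·0.6818 = 67.60 kg (target 67.59 kg)
  Al2O3: 60.42·0.003000 + 10.96·0.1931 + 0.9125·0.6578 = 2.898 kg (target 2.897 kg)
  ZnO: 13.59·0.9980 = 13.56 kg (target 13.56 kg)
  Na2O: 10.96·0.1120 = 1.228 kg (target 1.227 kg)
Glass-mass closure: total batch − LOI = 100.0 kg (oxide target masses add up to 100.0 kg; basis as stated: 100.0 kg — gaps are rounding artifacts).
Summing the batch: Σ batch = 103.8 kg; LOI loss = Σ batch·LOI = 3.806 kg; yield: glass divided by total = 96.33%.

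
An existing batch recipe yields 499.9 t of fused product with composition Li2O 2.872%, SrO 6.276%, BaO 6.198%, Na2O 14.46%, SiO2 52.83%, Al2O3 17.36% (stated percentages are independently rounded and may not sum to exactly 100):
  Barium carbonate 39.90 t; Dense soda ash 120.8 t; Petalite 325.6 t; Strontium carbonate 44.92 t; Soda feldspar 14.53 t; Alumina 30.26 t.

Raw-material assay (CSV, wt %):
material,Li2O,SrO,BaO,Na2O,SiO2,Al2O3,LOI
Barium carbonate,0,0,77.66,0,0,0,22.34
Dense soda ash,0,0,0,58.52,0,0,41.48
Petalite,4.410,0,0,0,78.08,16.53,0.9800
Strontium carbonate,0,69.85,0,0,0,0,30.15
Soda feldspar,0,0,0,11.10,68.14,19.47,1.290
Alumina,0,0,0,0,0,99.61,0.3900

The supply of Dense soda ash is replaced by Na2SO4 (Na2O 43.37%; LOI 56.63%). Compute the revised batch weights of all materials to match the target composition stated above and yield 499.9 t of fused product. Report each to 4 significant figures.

Every computation carries full float precision from start to finish; the intermediate values are printed rounded to 4 significant digits when written out. Every reported figure is rounded just once — the derived quantities (six oxide percentages, net glass mass, ignition loss, totals, yield) are computed from the batch weights per 499.9 t of glass at full precision, as set out in either problem or answer.
Target oxide masses per 499.9 t fused product:
  Li2O: 2.872% × 499.9 = 14.36 t
  SrO: 6.276% × 499.9 = 31.37 t
  BaO: 6.198% × 499.9 = 30.98 t
  Na2O: 14.46% × 499.9 = 72.29 t
  SiO2: 52.83% × 499.9 = 264.1 t
  Al2O3: 17.36% × 499.9 = 86.78 t
Oxide-by-oxide audit from the weights as reported, under the basis named above (target by target, the sums agree net of answer rounding effects):
  Li2O: 325.6·0.04410 = 14.36 t (target 14.36 t)
  SrO: 44.92·0.6985 = 31.38 t (target 31.37 t)
  BaO: 39.90·0.7766 = 30.99 t (target 30.98 t)
  Na2O: 163.0·0.4337 + 14.53·0.1110 = 72.31 t (target 72.29 t)
  SiO2: 325.6·0.7808 + 14.53·0.6814 = 264.1 t (target 264.1 t)
  Al2O3: 325.6·0.1653 + 14.53·0.1947 + 30.26·0.9961 = 86.79 t (target 86.78 t)
Consistency of the glass mass: total batch − LOI = 499.9 t (the targets, summed, come to 499.9 t; versus the stated basis of 499.9 t — gaps are rounding artifacts).
Adding the batch up: Σ batch = 618.2 t; the LOI term Σ batch·LOI equals 118.3 t; yield: glass divided by total = 80.87%.

Revised batch per 499.9 t fused product:
  Barium carbonate: 39.90 t
  Na2SO4: 163.0 t
  Petalite: 325.6 t
  Strontium carbonate: 44.92 t
  Soda feldspar: 14.53 t
  Alumina: 30.26 t
Total batch = 618.2 t; LOI loss = 118.3 t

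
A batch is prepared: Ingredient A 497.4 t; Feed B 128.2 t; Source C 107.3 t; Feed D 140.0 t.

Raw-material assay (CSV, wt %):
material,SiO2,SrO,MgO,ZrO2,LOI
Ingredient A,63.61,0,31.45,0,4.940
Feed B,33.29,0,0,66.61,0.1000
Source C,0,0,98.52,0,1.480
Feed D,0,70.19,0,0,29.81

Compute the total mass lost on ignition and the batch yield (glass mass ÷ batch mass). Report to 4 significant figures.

Mid-chain values are printed (rounded to four significant figures) in the printout — all arithmetic holds full float precision at each step. A single rounding yields every reported result; all derived quantities are carried at exact precision (LOI, four oxide percentages, net glass mass, yield, the totals) from the weighed amounts per 804.9 t of glass, exactly as shown in either problem or answer.
Per-material ignition loss:
  Ingredient A: 497.4 × 0.04940 = 24.57 t
  Feed B: 128.2 × 0.001000 = 0.1282 t
  Source C: 107.3 × 0.01480 = 1.588 t
  Feed D: 140.0 × 0.2981 = 41.73 t
Total LOI = 68.02 t
Glass = batch − LOI = 872.9 − 68.02 = 804.9 t

LOI loss = 68.02 t; glass = 804.9 t; yield = 92.21%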